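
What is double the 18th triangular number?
The 18th triangular number = 18×19/2 = 171
Compute 171 × 2 = 342
342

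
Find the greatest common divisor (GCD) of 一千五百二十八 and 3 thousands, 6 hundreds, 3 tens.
Convert 一千五百二十八 (Chinese numeral) → 1×1000 + 5×100 + 2×10 + 8 = 1528 (decimal)
Convert 3 thousands, 6 hundreds, 3 tens (place-value notation) → 3×1000 + 6×100 + 3×10 = 3630 (decimal)
Compute gcd(1528, 3630) = 2
2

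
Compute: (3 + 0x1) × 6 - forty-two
Convert 0x1 (hexadecimal) → 1 (decimal)
Convert forty-two (English words) → 42 (decimal)
Expression in decimal: (3 + 1) × 6 - 42
Parentheses first: 3 + 1 = 4
Multiply: 4 × 6 = 24
Subtract: 24 - 42 = -18
-18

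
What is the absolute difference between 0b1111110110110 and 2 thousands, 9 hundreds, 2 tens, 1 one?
Convert 0b1111110110110 (binary) → 4096 + 2048 + 1024 + 512 + 256 + 128 + 32 + 16 + 4 + 2 = 8118 (decimal)
Convert 2 thousands, 9 hundreds, 2 tens, 1 one (place-value notation) → 2×1000 + 9×100 + 2×10 + 1 = 2921 (decimal)
Compute |8118 - 2921| = 5197
5197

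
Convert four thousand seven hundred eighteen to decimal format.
Convert four thousand seven hundred eighteen (English words) → 4×1000 + 7×100 + 18 = 4718 (decimal)
4718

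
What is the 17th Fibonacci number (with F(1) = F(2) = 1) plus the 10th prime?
The 17th Fibonacci number (with F(1) = F(2) = 1) = 1597
Convert the 10th prime (prime index) → 29 (decimal)
Compute 1597 + 29 = 1626
1626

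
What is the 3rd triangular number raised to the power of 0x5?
Convert the 3rd triangular number (triangular index) → 3×4/2 = 6 (decimal)
Convert 0x5 (hexadecimal) → 5 (decimal)
Compute 6 ^ 5 = 7776
7776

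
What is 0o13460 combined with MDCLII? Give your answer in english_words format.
Convert 0o13460 (octal) → 1×4096 + 3×512 + 4×64 + 6×8 = 5936 (decimal)
Convert MDCLII (Roman numeral) → 1000 + 500 + 100 + 50 + 1 + 1 = 1652 (decimal)
Compute 5936 + 1652 = 7588
Convert 7588 (decimal) → 7588 = 7×1000 + 5×100 + 88 → seven thousand five hundred eighty-eight (English words)
seven thousand five hundred eighty-eight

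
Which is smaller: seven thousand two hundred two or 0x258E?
Convert seven thousand two hundred two (English words) → 7×1000 + 2×100 + 2 = 7202 (decimal)
Convert 0x258E (hexadecimal) → 2×4096 + 5×256 + 8×16 + 14 = 9614 (decimal)
Compare 7202 vs 9614: smaller = 7202
7202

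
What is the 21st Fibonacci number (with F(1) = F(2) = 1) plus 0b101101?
The 21st Fibonacci number (with F(1) = F(2) = 1) = 10946
Convert 0b101101 (binary) → 32 + 8 + 4 + 1 = 45 (decimal)
Compute 10946 + 45 = 10991
10991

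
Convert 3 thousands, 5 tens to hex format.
Convert 3 thousands, 5 tens (place-value notation) → 3×1000 + 5×10 = 3050 (decimal)
Convert 3050 (decimal) → 3050 = 11×256 + 14×16 + 10 → 0xBEA (hexadecimal)
0xBEA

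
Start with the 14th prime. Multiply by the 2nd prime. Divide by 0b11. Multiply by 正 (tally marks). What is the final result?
Convert the 14th prime (prime index) → 43 (decimal)
Start: 43
Convert the 2nd prime (prime index) → 3 (decimal)
43 × 3 = 129
Convert 0b11 (binary) → 2 + 1 = 3 (decimal)
129 ÷ 3 = 43
Convert 正 (tally marks) → 5 (decimal)
43 × 5 = 215
215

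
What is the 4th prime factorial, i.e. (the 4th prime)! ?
Convert the 4th prime (prime index) → 7 (decimal)
Compute 7! = 5040
5040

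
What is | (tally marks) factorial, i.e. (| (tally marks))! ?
Convert | (tally marks) → 1 (decimal)
Compute 1! = 1
1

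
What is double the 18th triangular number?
The 18th triangular number = 18×19/2 = 171
Compute 171 × 2 = 342
342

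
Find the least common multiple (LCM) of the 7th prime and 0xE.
Convert the 7th prime (prime index) → 17 (decimal)
Convert 0xE (hexadecimal) → 14 (decimal)
Compute lcm(17, 14) = 238
238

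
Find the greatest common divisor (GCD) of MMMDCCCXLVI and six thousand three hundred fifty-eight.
Convert MMMDCCCXLVI (Roman numeral) → 1000 + 1000 + 1000 + 500 + 100 + 100 + 100 + 40 + 5 + 1 = 3846 (decimal)
Convert six thousand three hundred fifty-eight (English words) → 6×1000 + 3×100 + 58 = 6358 (decimal)
Compute gcd(3846, 6358) = 2
2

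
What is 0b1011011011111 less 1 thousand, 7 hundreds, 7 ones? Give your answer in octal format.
Convert 0b1011011011111 (binary) → 4096 + 1024 + 512 + 128 + 64 + 16 + 8 + 4 + 2 + 1 = 5855 (decimal)
Convert 1 thousand, 7 hundreds, 7 ones (place-value notation) → 1×1000 + 7×100 + 7 = 1707 (decimal)
Compute 5855 - 1707 = 4148
Convert 4148 (decimal) → 4148 = 1×4096 + 6×8 + 4 → 0o10064 (octal)
0o10064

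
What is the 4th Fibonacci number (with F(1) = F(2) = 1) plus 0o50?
The 4th Fibonacci number (with F(1) = F(2) = 1): 1, 1, 2, 3 → 3
Convert 0o50 (octal) → 5×8 = 40 (decimal)
Compute 3 + 40 = 43
43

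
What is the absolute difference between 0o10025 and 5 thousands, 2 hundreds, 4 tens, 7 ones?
Convert 0o10025 (octal) → 1×4096 + 2×8 + 5 = 4117 (decimal)
Convert 5 thousands, 2 hundreds, 4 tens, 7 ones (place-value notation) → 5×1000 + 2×100 + 4×10 + 7 = 5247 (decimal)
Compute |4117 - 5247| = 1130
1130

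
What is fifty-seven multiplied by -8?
Convert fifty-seven (English words) → 57 (decimal)
Compute 57 × -8 = -456
-456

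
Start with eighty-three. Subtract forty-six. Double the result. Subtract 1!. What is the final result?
Convert eighty-three (English words) → 83 (decimal)
Start: 83
Convert forty-six (English words) → 46 (decimal)
83 - 46 = 37
37 × 2 = 74
Convert 1! (factorial) → 1 (decimal)
74 - 1 = 73
73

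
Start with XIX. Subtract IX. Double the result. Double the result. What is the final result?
Convert XIX (Roman numeral) → 10 + 9 = 19 (decimal)
Start: 19
Convert IX (Roman numeral) → 9 (decimal)
19 - 9 = 10
10 × 2 = 20
20 × 2 = 40
40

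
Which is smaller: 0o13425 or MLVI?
Convert 0o13425 (octal) → 1×4096 + 3×512 + 4×64 + 2×8 + 5 = 5909 (decimal)
Convert MLVI (Roman numeral) → 1000 + 50 + 5 + 1 = 1056 (decimal)
Compare 5909 vs 1056: smaller = 1056
1056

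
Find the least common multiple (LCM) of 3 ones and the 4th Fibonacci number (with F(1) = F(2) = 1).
Convert 3 ones (place-value notation) → 3 (decimal)
Convert the 4th Fibonacci number (with F(1) = F(2) = 1) (Fibonacci index) → 1, 1, 2, 3 → 3 (decimal)
Compute lcm(3, 3) = 3
3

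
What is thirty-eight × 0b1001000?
Convert thirty-eight (English words) → 38 (decimal)
Convert 0b1001000 (binary) → 64 + 8 = 72 (decimal)
Compute 38 × 72 = 2736
2736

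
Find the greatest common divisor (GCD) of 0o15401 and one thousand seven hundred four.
Convert 0o15401 (octal) → 1×4096 + 5×512 + 4×64 + 1 = 6913 (decimal)
Convert one thousand seven hundred four (English words) → 1×1000 + 7×100 + 4 = 1704 (decimal)
Compute gcd(6913, 1704) = 1
1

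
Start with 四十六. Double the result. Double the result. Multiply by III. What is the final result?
Convert 四十六 (Chinese numeral) → 4×10 + 6 = 46 (decimal)
Start: 46
46 × 2 = 92
92 × 2 = 184
Convert III (Roman numeral) → 1 + 1 + 1 = 3 (decimal)
184 × 3 = 552
552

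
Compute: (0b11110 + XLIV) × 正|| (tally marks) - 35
Convert 0b11110 (binary) → 16 + 8 + 4 + 2 = 30 (decimal)
Convert XLIV (Roman numeral) → 40 + 4 = 44 (decimal)
Convert 正|| (tally marks) → 5 + 2 = 7 (decimal)
Expression in decimal: (30 + 44) × 7 - 35
Parentheses first: 30 + 44 = 74
Multiply: 74 × 7 = 518
Subtract: 518 - 35 = 483
483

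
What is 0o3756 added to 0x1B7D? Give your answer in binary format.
Convert 0o3756 (octal) → 3×512 + 7×64 + 5×8 + 6 = 2030 (decimal)
Convert 0x1B7D (hexadecimal) → 1×4096 + 11×256 + 7×16 + 13 = 7037 (decimal)
Compute 2030 + 7037 = 9067
Convert 9067 (decimal) → 9067 = 8192 + 512 + 256 + 64 + 32 + 8 + 2 + 1 → 0b10001101101011 (binary)
0b10001101101011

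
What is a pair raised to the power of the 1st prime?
Convert a pair (colloquial) → 2 (decimal)
Convert the 1st prime (prime index) → 2 (decimal)
Compute 2 ^ 2 = 4
4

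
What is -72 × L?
Convert L (Roman numeral) → 50 (decimal)
Compute -72 × 50 = -3600
-3600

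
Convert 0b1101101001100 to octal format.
Convert 0b1101101001100 (binary) → 4096 + 2048 + 512 + 256 + 64 + 8 + 4 = 6988 (decimal)
Convert 6988 (decimal) → 6988 = 1×4096 + 5×512 + 5×64 + 1×8 + 4 → 0o15514 (octal)
0o15514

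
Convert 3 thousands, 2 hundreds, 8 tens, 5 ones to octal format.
Convert 3 thousands, 2 hundreds, 8 tens, 5 ones (place-value notation) → 3×1000 + 2×100 + 8×10 + 5 = 3285 (decimal)
Convert 3285 (decimal) → 3285 = 6×512 + 3×64 + 2×8 + 5 → 0o6325 (octal)
0o6325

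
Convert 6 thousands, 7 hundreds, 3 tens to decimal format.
Convert 6 thousands, 7 hundreds, 3 tens (place-value notation) → 6×1000 + 7×100 + 3×10 = 6730 (decimal)
6730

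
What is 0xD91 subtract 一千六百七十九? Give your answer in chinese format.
Convert 0xD91 (hexadecimal) → 13×256 + 9×16 + 1 = 3473 (decimal)
Convert 一千六百七十九 (Chinese numeral) → 1×1000 + 6×100 + 7×10 + 9 = 1679 (decimal)
Compute 3473 - 1679 = 1794
Convert 1794 (decimal) → 1794 = 1×1000 + 7×100 + 9×10 + 4 → 一千七百九十四 (Chinese numeral)
一千七百九十四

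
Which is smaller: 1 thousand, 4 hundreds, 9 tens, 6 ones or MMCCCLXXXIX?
Convert 1 thousand, 4 hundreds, 9 tens, 6 ones (place-value notation) → 1×1000 + 4×100 + 9×10 + 6 = 1496 (decimal)
Convert MMCCCLXXXIX (Roman numeral) → 1000 + 1000 + 100 + 100 + 100 + 50 + 10 + 10 + 10 + 9 = 2389 (decimal)
Compare 1496 vs 2389: smaller = 1496
1496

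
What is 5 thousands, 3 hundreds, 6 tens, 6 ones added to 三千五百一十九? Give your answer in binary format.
Convert 5 thousands, 3 hundreds, 6 tens, 6 ones (place-value notation) → 5×1000 + 3×100 + 6×10 + 6 = 5366 (decimal)
Convert 三千五百一十九 (Chinese numeral) → 3×1000 + 5×100 + 1×10 + 9 = 3519 (decimal)
Compute 5366 + 3519 = 8885
Convert 8885 (decimal) → 8885 = 8192 + 512 + 128 + 32 + 16 + 4 + 1 → 0b10001010110101 (binary)
0b10001010110101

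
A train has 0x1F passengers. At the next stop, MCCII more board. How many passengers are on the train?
Convert 0x1F (hexadecimal) → 1×16 + 15 = 31 (decimal)
Convert MCCII (Roman numeral) → 1000 + 100 + 100 + 1 + 1 = 1202 (decimal)
Compute 31 + 1202 = 1233
1233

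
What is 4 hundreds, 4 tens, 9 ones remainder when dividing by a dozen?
Convert 4 hundreds, 4 tens, 9 ones (place-value notation) → 4×100 + 4×10 + 9 = 449 (decimal)
Convert a dozen (colloquial) → 12 (decimal)
Compute 449 mod 12 = 5
5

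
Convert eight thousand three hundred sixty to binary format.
Convert eight thousand three hundred sixty (English words) → 8×1000 + 3×100 + 60 = 8360 (decimal)
Convert 8360 (decimal) → 8360 = 8192 + 128 + 32 + 8 → 0b10000010101000 (binary)
0b10000010101000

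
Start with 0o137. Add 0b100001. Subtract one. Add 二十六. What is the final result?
Convert 0o137 (octal) → 1×64 + 3×8 + 7 = 95 (decimal)
Start: 95
Convert 0b100001 (binary) → 32 + 1 = 33 (decimal)
95 + 33 = 128
Convert one (English words) → 1 (decimal)
128 - 1 = 127
Convert 二十六 (Chinese numeral) → 2×10 + 6 = 26 (decimal)
127 + 26 = 153
153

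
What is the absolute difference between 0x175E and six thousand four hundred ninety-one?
Convert 0x175E (hexadecimal) → 1×4096 + 7×256 + 5×16 + 14 = 5982 (decimal)
Convert six thousand four hundred ninety-one (English words) → 6×1000 + 4×100 + 91 = 6491 (decimal)
Compute |5982 - 6491| = 509
509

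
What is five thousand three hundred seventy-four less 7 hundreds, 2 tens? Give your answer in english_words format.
Convert five thousand three hundred seventy-four (English words) → 5×1000 + 3×100 + 74 = 5374 (decimal)
Convert 7 hundreds, 2 tens (place-value notation) → 7×100 + 2×10 = 720 (decimal)
Compute 5374 - 720 = 4654
Convert 4654 (decimal) → 4654 = 4×1000 + 6×100 + 54 → four thousand six hundred fifty-four (English words)
four thousand six hundred fifty-four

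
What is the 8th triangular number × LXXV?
Convert the 8th triangular number (triangular index) → 8×9/2 = 36 (decimal)
Convert LXXV (Roman numeral) → 50 + 10 + 10 + 5 = 75 (decimal)
Compute 36 × 75 = 2700
2700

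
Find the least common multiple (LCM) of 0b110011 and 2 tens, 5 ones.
Convert 0b110011 (binary) → 32 + 16 + 2 + 1 = 51 (decimal)
Convert 2 tens, 5 ones (place-value notation) → 2×10 + 5 = 25 (decimal)
Compute lcm(51, 25) = 1275
1275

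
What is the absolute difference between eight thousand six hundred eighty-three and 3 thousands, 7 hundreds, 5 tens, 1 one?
Convert eight thousand six hundred eighty-three (English words) → 8×1000 + 6×100 + 83 = 8683 (decimal)
Convert 3 thousands, 7 hundreds, 5 tens, 1 one (place-value notation) → 3×1000 + 7×100 + 5×10 + 1 = 3751 (decimal)
Compute |8683 - 3751| = 4932
4932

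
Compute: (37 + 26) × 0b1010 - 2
Convert 0b1010 (binary) → 8 + 2 = 10 (decimal)
Expression in decimal: (37 + 26) × 10 - 2
Parentheses first: 37 + 26 = 63
Multiply: 63 × 10 = 630
Subtract: 630 - 2 = 628
628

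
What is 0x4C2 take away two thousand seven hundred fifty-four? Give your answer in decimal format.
Convert 0x4C2 (hexadecimal) → 4×256 + 12×16 + 2 = 1218 (decimal)
Convert two thousand seven hundred fifty-four (English words) → 2×1000 + 7×100 + 54 = 2754 (decimal)
Compute 1218 - 2754 = -1536
-1536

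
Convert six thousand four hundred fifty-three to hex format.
Convert six thousand four hundred fifty-three (English words) → 6×1000 + 4×100 + 53 = 6453 (decimal)
Convert 6453 (decimal) → 6453 = 1×4096 + 9×256 + 3×16 + 5 → 0x1935 (hexadecimal)
0x1935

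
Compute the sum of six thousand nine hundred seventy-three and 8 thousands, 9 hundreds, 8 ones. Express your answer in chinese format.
Convert six thousand nine hundred seventy-three (English words) → 6×1000 + 9×100 + 73 = 6973 (decimal)
Convert 8 thousands, 9 hundreds, 8 ones (place-value notation) → 8×1000 + 9×100 + 8 = 8908 (decimal)
Compute 6973 + 8908 = 15881
Convert 15881 (decimal) → 15881 = 1×10000 + 5×1000 + 8×100 + 8×10 + 1 → 一万五千八百八十一 (Chinese numeral)
一万五千八百八十一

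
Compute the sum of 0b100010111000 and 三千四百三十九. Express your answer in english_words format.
Convert 0b100010111000 (binary) → 2048 + 128 + 32 + 16 + 8 = 2232 (decimal)
Convert 三千四百三十九 (Chinese numeral) → 3×1000 + 4×100 + 3×10 + 9 = 3439 (decimal)
Compute 2232 + 3439 = 5671
Convert 5671 (decimal) → 5671 = 5×1000 + 6×100 + 71 → five thousand six hundred seventy-one (English words)
five thousand six hundred seventy-one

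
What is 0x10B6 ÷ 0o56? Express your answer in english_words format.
Convert 0x10B6 (hexadecimal) → 1×4096 + 11×16 + 6 = 4278 (decimal)
Convert 0o56 (octal) → 5×8 + 6 = 46 (decimal)
Compute 4278 ÷ 46 = 93
Convert 93 (decimal) → ninety-three (English words)
ninety-three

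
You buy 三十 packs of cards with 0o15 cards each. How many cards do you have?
Convert 0o15 (octal) → 1×8 + 5 = 13 (decimal)
Convert 三十 (Chinese numeral) → 3×10 = 30 (decimal)
Compute 13 × 30 = 390
390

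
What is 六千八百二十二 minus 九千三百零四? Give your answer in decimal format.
Convert 六千八百二十二 (Chinese numeral) → 6×1000 + 8×100 + 2×10 + 2 = 6822 (decimal)
Convert 九千三百零四 (Chinese numeral) → 9×1000 + 3×100 + 4 = 9304 (decimal)
Compute 6822 - 9304 = -2482
-2482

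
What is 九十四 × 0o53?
Convert 九十四 (Chinese numeral) → 9×10 + 4 = 94 (decimal)
Convert 0o53 (octal) → 5×8 + 3 = 43 (decimal)
Compute 94 × 43 = 4042
4042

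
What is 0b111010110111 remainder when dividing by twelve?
Convert 0b111010110111 (binary) → 2048 + 1024 + 512 + 128 + 32 + 16 + 4 + 2 + 1 = 3767 (decimal)
Convert twelve (English words) → 12 (decimal)
Compute 3767 mod 12 = 11
11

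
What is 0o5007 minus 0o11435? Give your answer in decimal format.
Convert 0o5007 (octal) → 5×512 + 7 = 2567 (decimal)
Convert 0o11435 (octal) → 1×4096 + 1×512 + 4×64 + 3×8 + 5 = 4893 (decimal)
Compute 2567 - 4893 = -2326
-2326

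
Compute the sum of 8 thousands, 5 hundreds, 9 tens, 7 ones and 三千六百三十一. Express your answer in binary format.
Convert 8 thousands, 5 hundreds, 9 tens, 7 ones (place-value notation) → 8×1000 + 5×100 + 9×10 + 7 = 8597 (decimal)
Convert 三千六百三十一 (Chinese numeral) → 3×1000 + 6×100 + 3×10 + 1 = 3631 (decimal)
Compute 8597 + 3631 = 12228
Convert 12228 (decimal) → 12228 = 8192 + 2048 + 1024 + 512 + 256 + 128 + 64 + 4 → 0b10111111000100 (binary)
0b10111111000100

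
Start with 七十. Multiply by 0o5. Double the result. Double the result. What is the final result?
Convert 七十 (Chinese numeral) → 7×10 = 70 (decimal)
Start: 70
Convert 0o5 (octal) → 5 (decimal)
70 × 5 = 350
350 × 2 = 700
700 × 2 = 1400
1400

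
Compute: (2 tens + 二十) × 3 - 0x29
Convert 2 tens (place-value notation) → 2×10 = 20 (decimal)
Convert 二十 (Chinese numeral) → 2×10 = 20 (decimal)
Convert 0x29 (hexadecimal) → 2×16 + 9 = 41 (decimal)
Expression in decimal: (20 + 20) × 3 - 41
Parentheses first: 20 + 20 = 40
Multiply: 40 × 3 = 120
Subtract: 120 - 41 = 79
79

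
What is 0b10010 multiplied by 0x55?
Convert 0b10010 (binary) → 16 + 2 = 18 (decimal)
Convert 0x55 (hexadecimal) → 5×16 + 5 = 85 (decimal)
Compute 18 × 85 = 1530
1530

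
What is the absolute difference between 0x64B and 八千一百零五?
Convert 0x64B (hexadecimal) → 6×256 + 4×16 + 11 = 1611 (decimal)
Convert 八千一百零五 (Chinese numeral) → 8×1000 + 1×100 + 5 = 8105 (decimal)
Compute |1611 - 8105| = 6494
6494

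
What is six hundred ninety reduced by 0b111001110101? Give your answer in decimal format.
Convert six hundred ninety (English words) → 6×100 + 90 = 690 (decimal)
Convert 0b111001110101 (binary) → 2048 + 1024 + 512 + 64 + 32 + 16 + 4 + 1 = 3701 (decimal)
Compute 690 - 3701 = -3011
-3011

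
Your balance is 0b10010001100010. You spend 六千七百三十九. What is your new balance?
Convert 0b10010001100010 (binary) → 8192 + 1024 + 64 + 32 + 2 = 9314 (decimal)
Convert 六千七百三十九 (Chinese numeral) → 6×1000 + 7×100 + 3×10 + 9 = 6739 (decimal)
Compute 9314 - 6739 = 2575
2575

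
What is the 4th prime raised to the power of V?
Convert the 4th prime (prime index) → 7 (decimal)
Convert V (Roman numeral) → 5 (decimal)
Compute 7 ^ 5 = 16807
16807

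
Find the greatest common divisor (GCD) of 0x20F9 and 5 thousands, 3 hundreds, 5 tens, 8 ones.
Convert 0x20F9 (hexadecimal) → 2×4096 + 15×16 + 9 = 8441 (decimal)
Convert 5 thousands, 3 hundreds, 5 tens, 8 ones (place-value notation) → 5×1000 + 3×100 + 5×10 + 8 = 5358 (decimal)
Compute gcd(8441, 5358) = 1
1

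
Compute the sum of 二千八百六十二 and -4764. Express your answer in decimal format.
Convert 二千八百六十二 (Chinese numeral) → 2×1000 + 8×100 + 6×10 + 2 = 2862 (decimal)
Compute 2862 + -4764 = -1902
-1902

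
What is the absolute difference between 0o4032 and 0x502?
Convert 0o4032 (octal) → 4×512 + 3×8 + 2 = 2074 (decimal)
Convert 0x502 (hexadecimal) → 5×256 + 2 = 1282 (decimal)
Compute |2074 - 1282| = 792
792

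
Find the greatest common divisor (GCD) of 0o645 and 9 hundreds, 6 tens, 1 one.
Convert 0o645 (octal) → 6×64 + 4×8 + 5 = 421 (decimal)
Convert 9 hundreds, 6 tens, 1 one (place-value notation) → 9×100 + 6×10 + 1 = 961 (decimal)
Compute gcd(421, 961) = 1
1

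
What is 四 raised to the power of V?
Convert 四 (Chinese numeral) → 4 (decimal)
Convert V (Roman numeral) → 5 (decimal)
Compute 4 ^ 5 = 1024
1024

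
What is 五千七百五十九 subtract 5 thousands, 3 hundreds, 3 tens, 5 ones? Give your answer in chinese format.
Convert 五千七百五十九 (Chinese numeral) → 5×1000 + 7×100 + 5×10 + 9 = 5759 (decimal)
Convert 5 thousands, 3 hundreds, 3 tens, 5 ones (place-value notation) → 5×1000 + 3×100 + 3×10 + 5 = 5335 (decimal)
Compute 5759 - 5335 = 424
Convert 424 (decimal) → 424 = 4×100 + 2×10 + 4 → 四百二十四 (Chinese numeral)
四百二十四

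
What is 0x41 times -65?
Convert 0x41 (hexadecimal) → 4×16 + 1 = 65 (decimal)
Compute 65 × -65 = -4225
-4225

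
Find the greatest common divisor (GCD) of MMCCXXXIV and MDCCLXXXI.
Convert MMCCXXXIV (Roman numeral) → 1000 + 1000 + 100 + 100 + 10 + 10 + 10 + 4 = 2234 (decimal)
Convert MDCCLXXXI (Roman numeral) → 1000 + 500 + 100 + 100 + 50 + 10 + 10 + 10 + 1 = 1781 (decimal)
Compute gcd(2234, 1781) = 1
1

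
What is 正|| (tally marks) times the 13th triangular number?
Convert 正|| (tally marks) → 5 + 2 = 7 (decimal)
Convert the 13th triangular number (triangular index) → 13×14/2 = 91 (decimal)
Compute 7 × 91 = 637
637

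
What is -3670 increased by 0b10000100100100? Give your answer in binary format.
Convert 0b10000100100100 (binary) → 8192 + 256 + 32 + 4 = 8484 (decimal)
Compute -3670 + 8484 = 4814
Convert 4814 (decimal) → 4814 = 4096 + 512 + 128 + 64 + 8 + 4 + 2 → 0b1001011001110 (binary)
0b1001011001110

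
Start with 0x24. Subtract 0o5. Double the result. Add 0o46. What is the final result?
Convert 0x24 (hexadecimal) → 2×16 + 4 = 36 (decimal)
Start: 36
Convert 0o5 (octal) → 5 (decimal)
36 - 5 = 31
31 × 2 = 62
Convert 0o46 (octal) → 4×8 + 6 = 38 (decimal)
62 + 38 = 100
100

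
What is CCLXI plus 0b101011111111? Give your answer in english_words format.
Convert CCLXI (Roman numeral) → 100 + 100 + 50 + 10 + 1 = 261 (decimal)
Convert 0b101011111111 (binary) → 2048 + 512 + 128 + 64 + 32 + 16 + 8 + 4 + 2 + 1 = 2815 (decimal)
Compute 261 + 2815 = 3076
Convert 3076 (decimal) → 3076 = 3×1000 + 76 → three thousand seventy-six (English words)
three thousand seventy-six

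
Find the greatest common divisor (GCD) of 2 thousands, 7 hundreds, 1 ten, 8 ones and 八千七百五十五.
Convert 2 thousands, 7 hundreds, 1 ten, 8 ones (place-value notation) → 2×1000 + 7×100 + 1×10 + 8 = 2718 (decimal)
Convert 八千七百五十五 (Chinese numeral) → 8×1000 + 7×100 + 5×10 + 5 = 8755 (decimal)
Compute gcd(2718, 8755) = 1
1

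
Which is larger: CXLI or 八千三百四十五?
Convert CXLI (Roman numeral) → 100 + 40 + 1 = 141 (decimal)
Convert 八千三百四十五 (Chinese numeral) → 8×1000 + 3×100 + 4×10 + 5 = 8345 (decimal)
Compare 141 vs 8345: larger = 8345
8345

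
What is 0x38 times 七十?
Convert 0x38 (hexadecimal) → 3×16 + 8 = 56 (decimal)
Convert 七十 (Chinese numeral) → 7×10 = 70 (decimal)
Compute 56 × 70 = 3920
3920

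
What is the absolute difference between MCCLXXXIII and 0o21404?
Convert MCCLXXXIII (Roman numeral) → 1000 + 100 + 100 + 50 + 10 + 10 + 10 + 1 + 1 + 1 = 1283 (decimal)
Convert 0o21404 (octal) → 2×4096 + 1×512 + 4×64 + 4 = 8964 (decimal)
Compute |1283 - 8964| = 7681
7681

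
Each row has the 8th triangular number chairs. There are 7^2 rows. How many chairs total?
Convert the 8th triangular number (triangular index) → 8×9/2 = 36 (decimal)
Convert 7^2 (power) → 49 (decimal)
Compute 36 × 49 = 1764
1764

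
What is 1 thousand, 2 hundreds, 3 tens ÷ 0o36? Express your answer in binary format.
Convert 1 thousand, 2 hundreds, 3 tens (place-value notation) → 1×1000 + 2×100 + 3×10 = 1230 (decimal)
Convert 0o36 (octal) → 3×8 + 6 = 30 (decimal)
Compute 1230 ÷ 30 = 41
Convert 41 (decimal) → 41 = 32 + 8 + 1 → 0b101001 (binary)
0b101001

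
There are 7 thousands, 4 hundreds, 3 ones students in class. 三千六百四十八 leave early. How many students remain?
Convert 7 thousands, 4 hundreds, 3 ones (place-value notation) → 7×1000 + 4×100 + 3 = 7403 (decimal)
Convert 三千六百四十八 (Chinese numeral) → 3×1000 + 6×100 + 4×10 + 8 = 3648 (decimal)
Compute 7403 - 3648 = 3755
3755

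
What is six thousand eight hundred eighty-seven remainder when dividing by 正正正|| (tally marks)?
Convert six thousand eight hundred eighty-seven (English words) → 6×1000 + 8×100 + 87 = 6887 (decimal)
Convert 正正正|| (tally marks) → 5 + 5 + 5 + 2 = 17 (decimal)
Compute 6887 mod 17 = 2
2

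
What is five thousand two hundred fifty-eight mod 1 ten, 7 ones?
Convert five thousand two hundred fifty-eight (English words) → 5×1000 + 2×100 + 58 = 5258 (decimal)
Convert 1 ten, 7 ones (place-value notation) → 1×10 + 7 = 17 (decimal)
Compute 5258 mod 17 = 5
5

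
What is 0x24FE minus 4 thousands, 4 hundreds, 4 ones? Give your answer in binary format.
Convert 0x24FE (hexadecimal) → 2×4096 + 4×256 + 15×16 + 14 = 9470 (decimal)
Convert 4 thousands, 4 hundreds, 4 ones (place-value notation) → 4×1000 + 4×100 + 4 = 4404 (decimal)
Compute 9470 - 4404 = 5066
Convert 5066 (decimal) → 5066 = 4096 + 512 + 256 + 128 + 64 + 8 + 2 → 0b1001111001010 (binary)
0b1001111001010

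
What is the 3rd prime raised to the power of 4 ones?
Convert the 3rd prime (prime index) → 5 (decimal)
Convert 4 ones (place-value notation) → 4 (decimal)
Compute 5 ^ 4 = 625
625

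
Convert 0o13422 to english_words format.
Convert 0o13422 (octal) → 1×4096 + 3×512 + 4×64 + 2×8 + 2 = 5906 (decimal)
Convert 5906 (decimal) → 5906 = 5×1000 + 9×100 + 6 → five thousand nine hundred six (English words)
five thousand nine hundred six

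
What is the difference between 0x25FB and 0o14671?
Convert 0x25FB (hexadecimal) → 2×4096 + 5×256 + 15×16 + 11 = 9723 (decimal)
Convert 0o14671 (octal) → 1×4096 + 4×512 + 6×64 + 7×8 + 1 = 6585 (decimal)
Difference: |9723 - 6585| = 3138
3138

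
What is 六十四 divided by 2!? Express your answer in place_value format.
Convert 六十四 (Chinese numeral) → 6×10 + 4 = 64 (decimal)
Convert 2! (factorial) → 2 (decimal)
Compute 64 ÷ 2 = 32
Convert 32 (decimal) → 32 = 3×10 + 2 → 3 tens, 2 ones (place-value notation)
3 tens, 2 ones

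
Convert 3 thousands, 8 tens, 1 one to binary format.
Convert 3 thousands, 8 tens, 1 one (place-value notation) → 3×1000 + 8×10 + 1 = 3081 (decimal)
Convert 3081 (decimal) → 3081 = 2048 + 1024 + 8 + 1 → 0b110000001001 (binary)
0b110000001001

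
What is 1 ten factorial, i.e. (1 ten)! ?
Convert 1 ten (place-value notation) → 1×10 = 10 (decimal)
Compute 10! = 3628800
3628800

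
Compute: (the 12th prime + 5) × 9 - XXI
Convert the 12th prime (prime index) → 37 (decimal)
Convert XXI (Roman numeral) → 10 + 10 + 1 = 21 (decimal)
Expression in decimal: (37 + 5) × 9 - 21
Parentheses first: 37 + 5 = 42
Multiply: 42 × 9 = 378
Subtract: 378 - 21 = 357
357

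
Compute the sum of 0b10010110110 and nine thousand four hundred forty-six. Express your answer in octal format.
Convert 0b10010110110 (binary) → 1024 + 128 + 32 + 16 + 4 + 2 = 1206 (decimal)
Convert nine thousand four hundred forty-six (English words) → 9×1000 + 4×100 + 46 = 9446 (decimal)
Compute 1206 + 9446 = 10652
Convert 10652 (decimal) → 10652 = 2×4096 + 4×512 + 6×64 + 3×8 + 4 → 0o24634 (octal)
0o24634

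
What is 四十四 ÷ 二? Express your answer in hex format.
Convert 四十四 (Chinese numeral) → 4×10 + 4 = 44 (decimal)
Convert 二 (Chinese numeral) → 2 (decimal)
Compute 44 ÷ 2 = 22
Convert 22 (decimal) → 22 = 1×16 + 6 → 0x16 (hexadecimal)
0x16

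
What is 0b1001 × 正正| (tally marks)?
Convert 0b1001 (binary) → 8 + 1 = 9 (decimal)
Convert 正正| (tally marks) → 5 + 5 + 1 = 11 (decimal)
Compute 9 × 11 = 99
99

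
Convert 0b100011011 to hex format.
Convert 0b100011011 (binary) → 256 + 16 + 8 + 2 + 1 = 283 (decimal)
Convert 283 (decimal) → 283 = 1×256 + 1×16 + 11 → 0x11B (hexadecimal)
0x11B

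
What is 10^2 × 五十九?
Convert 10^2 (power) → 100 (decimal)
Convert 五十九 (Chinese numeral) → 5×10 + 9 = 59 (decimal)
Compute 100 × 59 = 5900
5900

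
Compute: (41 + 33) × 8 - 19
Parentheses first: 41 + 33 = 74
Multiply: 74 × 8 = 592
Subtract: 592 - 19 = 573
573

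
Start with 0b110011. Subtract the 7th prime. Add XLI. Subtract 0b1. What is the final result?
Convert 0b110011 (binary) → 32 + 16 + 2 + 1 = 51 (decimal)
Start: 51
Convert the 7th prime (prime index) → 17 (decimal)
51 - 17 = 34
Convert XLI (Roman numeral) → 40 + 1 = 41 (decimal)
34 + 41 = 75
Convert 0b1 (binary) → 1 (decimal)
75 - 1 = 74
74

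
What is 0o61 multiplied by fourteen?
Convert 0o61 (octal) → 6×8 + 1 = 49 (decimal)
Convert fourteen (English words) → 14 (decimal)
Compute 49 × 14 = 686
686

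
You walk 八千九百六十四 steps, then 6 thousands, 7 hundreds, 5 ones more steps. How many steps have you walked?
Convert 八千九百六十四 (Chinese numeral) → 8×1000 + 9×100 + 6×10 + 4 = 8964 (decimal)
Convert 6 thousands, 7 hundreds, 5 ones (place-value notation) → 6×1000 + 7×100 + 5 = 6705 (decimal)
Compute 8964 + 6705 = 15669
15669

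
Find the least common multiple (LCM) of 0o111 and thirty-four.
Convert 0o111 (octal) → 1×64 + 1×8 + 1 = 73 (decimal)
Convert thirty-four (English words) → 34 (decimal)
Compute lcm(73, 34) = 2482
2482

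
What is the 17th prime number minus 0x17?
The 17th prime number = 59
Convert 0x17 (hexadecimal) → 1×16 + 7 = 23 (decimal)
Compute 59 - 23 = 36
36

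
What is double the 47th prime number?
The 47th prime number = 211
Compute 211 × 2 = 422
422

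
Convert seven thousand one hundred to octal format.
Convert seven thousand one hundred (English words) → 7×1000 + 1×100 = 7100 (decimal)
Convert 7100 (decimal) → 7100 = 1×4096 + 5×512 + 6×64 + 7×8 + 4 → 0o15674 (octal)
0o15674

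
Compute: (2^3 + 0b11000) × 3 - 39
Convert 2^3 (power) → 8 (decimal)
Convert 0b11000 (binary) → 16 + 8 = 24 (decimal)
Expression in decimal: (8 + 24) × 3 - 39
Parentheses first: 8 + 24 = 32
Multiply: 32 × 3 = 96
Subtract: 96 - 39 = 57
57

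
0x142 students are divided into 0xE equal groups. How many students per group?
Convert 0x142 (hexadecimal) → 1×256 + 4×16 + 2 = 322 (decimal)
Convert 0xE (hexadecimal) → 14 (decimal)
Compute 322 ÷ 14 = 23
23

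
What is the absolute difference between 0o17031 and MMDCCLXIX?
Convert 0o17031 (octal) → 1×4096 + 7×512 + 3×8 + 1 = 7705 (decimal)
Convert MMDCCLXIX (Roman numeral) → 1000 + 1000 + 500 + 100 + 100 + 50 + 10 + 9 = 2769 (decimal)
Compute |7705 - 2769| = 4936
4936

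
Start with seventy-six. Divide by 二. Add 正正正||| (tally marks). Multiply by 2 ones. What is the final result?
Convert seventy-six (English words) → 76 (decimal)
Start: 76
Convert 二 (Chinese numeral) → 2 (decimal)
76 ÷ 2 = 38
Convert 正正正||| (tally marks) → 5 + 5 + 5 + 3 = 18 (decimal)
38 + 18 = 56
Convert 2 ones (place-value notation) → 2 (decimal)
56 × 2 = 112
112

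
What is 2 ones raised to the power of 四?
Convert 2 ones (place-value notation) → 2 (decimal)
Convert 四 (Chinese numeral) → 4 (decimal)
Compute 2 ^ 4 = 16
16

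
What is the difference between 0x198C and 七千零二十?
Convert 0x198C (hexadecimal) → 1×4096 + 9×256 + 8×16 + 12 = 6540 (decimal)
Convert 七千零二十 (Chinese numeral) → 7×1000 + 2×10 = 7020 (decimal)
Difference: |6540 - 7020| = 480
480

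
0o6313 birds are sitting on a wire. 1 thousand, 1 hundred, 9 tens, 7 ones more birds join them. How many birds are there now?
Convert 0o6313 (octal) → 6×512 + 3×64 + 1×8 + 3 = 3275 (decimal)
Convert 1 thousand, 1 hundred, 9 tens, 7 ones (place-value notation) → 1×1000 + 1×100 + 9×10 + 7 = 1197 (decimal)
Compute 3275 + 1197 = 4472
4472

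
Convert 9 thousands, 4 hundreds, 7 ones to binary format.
Convert 9 thousands, 4 hundreds, 7 ones (place-value notation) → 9×1000 + 4×100 + 7 = 9407 (decimal)
Convert 9407 (decimal) → 9407 = 8192 + 1024 + 128 + 32 + 16 + 8 + 4 + 2 + 1 → 0b10010010111111 (binary)
0b10010010111111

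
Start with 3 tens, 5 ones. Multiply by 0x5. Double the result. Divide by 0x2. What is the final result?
Convert 3 tens, 5 ones (place-value notation) → 3×10 + 5 = 35 (decimal)
Start: 35
Convert 0x5 (hexadecimal) → 5 (decimal)
35 × 5 = 175
175 × 2 = 350
Convert 0x2 (hexadecimal) → 2 (decimal)
350 ÷ 2 = 175
175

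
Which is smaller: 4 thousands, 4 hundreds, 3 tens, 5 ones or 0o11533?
Convert 4 thousands, 4 hundreds, 3 tens, 5 ones (place-value notation) → 4×1000 + 4×100 + 3×10 + 5 = 4435 (decimal)
Convert 0o11533 (octal) → 1×4096 + 1×512 + 5×64 + 3×8 + 3 = 4955 (decimal)
Compare 4435 vs 4955: smaller = 4435
4435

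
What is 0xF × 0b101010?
Convert 0xF (hexadecimal) → 15 (decimal)
Convert 0b101010 (binary) → 32 + 8 + 2 = 42 (decimal)
Compute 15 × 42 = 630
630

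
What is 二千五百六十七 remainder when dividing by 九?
Convert 二千五百六十七 (Chinese numeral) → 2×1000 + 5×100 + 6×10 + 7 = 2567 (decimal)
Convert 九 (Chinese numeral) → 9 (decimal)
Compute 2567 mod 9 = 2
2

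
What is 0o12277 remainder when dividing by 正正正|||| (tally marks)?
Convert 0o12277 (octal) → 1×4096 + 2×512 + 2×64 + 7×8 + 7 = 5311 (decimal)
Convert 正正正|||| (tally marks) → 5 + 5 + 5 + 4 = 19 (decimal)
Compute 5311 mod 19 = 10
10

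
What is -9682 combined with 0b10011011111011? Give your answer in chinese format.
Convert 0b10011011111011 (binary) → 8192 + 1024 + 512 + 128 + 64 + 32 + 16 + 8 + 2 + 1 = 9979 (decimal)
Compute -9682 + 9979 = 297
Convert 297 (decimal) → 297 = 2×100 + 9×10 + 7 → 二百九十七 (Chinese numeral)
二百九十七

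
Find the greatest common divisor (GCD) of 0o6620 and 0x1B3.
Convert 0o6620 (octal) → 6×512 + 6×64 + 2×8 = 3472 (decimal)
Convert 0x1B3 (hexadecimal) → 1×256 + 11×16 + 3 = 435 (decimal)
Compute gcd(3472, 435) = 1
1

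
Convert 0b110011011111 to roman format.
Convert 0b110011011111 (binary) → 2048 + 1024 + 128 + 64 + 16 + 8 + 4 + 2 + 1 = 3295 (decimal)
Convert 3295 (decimal) → 3295 = 1000 + 1000 + 1000 + 100 + 100 + 90 + 5 → MMMCCXCV (Roman numeral)
MMMCCXCV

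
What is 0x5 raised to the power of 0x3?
Convert 0x5 (hexadecimal) → 5 (decimal)
Convert 0x3 (hexadecimal) → 3 (decimal)
Compute 5 ^ 3 = 125
125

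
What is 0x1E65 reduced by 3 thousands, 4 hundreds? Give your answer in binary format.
Convert 0x1E65 (hexadecimal) → 1×4096 + 14×256 + 6×16 + 5 = 7781 (decimal)
Convert 3 thousands, 4 hundreds (place-value notation) → 3×1000 + 4×100 = 3400 (decimal)
Compute 7781 - 3400 = 4381
Convert 4381 (decimal) → 4381 = 4096 + 256 + 16 + 8 + 4 + 1 → 0b1000100011101 (binary)
0b1000100011101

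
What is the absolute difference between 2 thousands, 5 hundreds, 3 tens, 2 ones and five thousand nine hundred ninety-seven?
Convert 2 thousands, 5 hundreds, 3 tens, 2 ones (place-value notation) → 2×1000 + 5×100 + 3×10 + 2 = 2532 (decimal)
Convert five thousand nine hundred ninety-seven (English words) → 5×1000 + 9×100 + 97 = 5997 (decimal)
Compute |2532 - 5997| = 3465
3465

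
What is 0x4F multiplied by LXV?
Convert 0x4F (hexadecimal) → 4×16 + 15 = 79 (decimal)
Convert LXV (Roman numeral) → 50 + 10 + 5 = 65 (decimal)
Compute 79 × 65 = 5135
5135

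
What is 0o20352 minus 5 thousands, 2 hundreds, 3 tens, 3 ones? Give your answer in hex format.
Convert 0o20352 (octal) → 2×4096 + 3×64 + 5×8 + 2 = 8426 (decimal)
Convert 5 thousands, 2 hundreds, 3 tens, 3 ones (place-value notation) → 5×1000 + 2×100 + 3×10 + 3 = 5233 (decimal)
Compute 8426 - 5233 = 3193
Convert 3193 (decimal) → 3193 = 12×256 + 7×16 + 9 → 0xC79 (hexadecimal)
0xC79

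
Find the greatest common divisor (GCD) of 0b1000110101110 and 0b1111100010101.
Convert 0b1000110101110 (binary) → 4096 + 256 + 128 + 32 + 8 + 4 + 2 = 4526 (decimal)
Convert 0b1111100010101 (binary) → 4096 + 2048 + 1024 + 512 + 256 + 16 + 4 + 1 = 7957 (decimal)
Compute gcd(4526, 7957) = 73
73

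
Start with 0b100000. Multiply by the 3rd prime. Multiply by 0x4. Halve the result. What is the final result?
Convert 0b100000 (binary) → 32 (decimal)
Start: 32
Convert the 3rd prime (prime index) → 5 (decimal)
32 × 5 = 160
Convert 0x4 (hexadecimal) → 4 (decimal)
160 × 4 = 640
640 ÷ 2 = 320
320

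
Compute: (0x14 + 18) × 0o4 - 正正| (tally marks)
Convert 0x14 (hexadecimal) → 1×16 + 4 = 20 (decimal)
Convert 0o4 (octal) → 4 (decimal)
Convert 正正| (tally marks) → 5 + 5 + 1 = 11 (decimal)
Expression in decimal: (20 + 18) × 4 - 11
Parentheses first: 20 + 18 = 38
Multiply: 38 × 4 = 152
Subtract: 152 - 11 = 141
141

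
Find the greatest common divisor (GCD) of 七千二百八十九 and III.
Convert 七千二百八十九 (Chinese numeral) → 7×1000 + 2×100 + 8×10 + 9 = 7289 (decimal)
Convert III (Roman numeral) → 1 + 1 + 1 = 3 (decimal)
Compute gcd(7289, 3) = 1
1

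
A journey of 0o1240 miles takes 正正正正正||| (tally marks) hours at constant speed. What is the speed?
Convert 0o1240 (octal) → 1×512 + 2×64 + 4×8 = 672 (decimal)
Convert 正正正正正||| (tally marks) → 5 + 5 + 5 + 5 + 5 + 3 = 28 (decimal)
Compute 672 ÷ 28 = 24
24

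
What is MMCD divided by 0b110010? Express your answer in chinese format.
Convert MMCD (Roman numeral) → 1000 + 1000 + 400 = 2400 (decimal)
Convert 0b110010 (binary) → 32 + 16 + 2 = 50 (decimal)
Compute 2400 ÷ 50 = 48
Convert 48 (decimal) → 48 = 4×10 + 8 → 四十八 (Chinese numeral)
四十八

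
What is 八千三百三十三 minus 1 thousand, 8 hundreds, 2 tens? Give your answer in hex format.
Convert 八千三百三十三 (Chinese numeral) → 8×1000 + 3×100 + 3×10 + 3 = 8333 (decimal)
Convert 1 thousand, 8 hundreds, 2 tens (place-value notation) → 1×1000 + 8×100 + 2×10 = 1820 (decimal)
Compute 8333 - 1820 = 6513
Convert 6513 (decimal) → 6513 = 1×4096 + 9×256 + 7×16 + 1 → 0x1971 (hexadecimal)
0x1971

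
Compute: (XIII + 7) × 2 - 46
Convert XIII (Roman numeral) → 10 + 1 + 1 + 1 = 13 (decimal)
Expression in decimal: (13 + 7) × 2 - 46
Parentheses first: 13 + 7 = 20
Multiply: 20 × 2 = 40
Subtract: 40 - 46 = -6
-6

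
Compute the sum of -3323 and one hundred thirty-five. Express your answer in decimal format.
Convert one hundred thirty-five (English words) → 1×100 + 35 = 135 (decimal)
Compute -3323 + 135 = -3188
-3188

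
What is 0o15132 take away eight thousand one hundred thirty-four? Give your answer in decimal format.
Convert 0o15132 (octal) → 1×4096 + 5×512 + 1×64 + 3×8 + 2 = 6746 (decimal)
Convert eight thousand one hundred thirty-four (English words) → 8×1000 + 1×100 + 34 = 8134 (decimal)
Compute 6746 - 8134 = -1388
-1388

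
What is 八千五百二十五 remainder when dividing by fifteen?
Convert 八千五百二十五 (Chinese numeral) → 8×1000 + 5×100 + 2×10 + 5 = 8525 (decimal)
Convert fifteen (English words) → 15 (decimal)
Compute 8525 mod 15 = 5
5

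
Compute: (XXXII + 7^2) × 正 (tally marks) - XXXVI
Convert XXXII (Roman numeral) → 10 + 10 + 10 + 1 + 1 = 32 (decimal)
Convert 7^2 (power) → 49 (decimal)
Convert 正 (tally marks) → 5 (decimal)
Convert XXXVI (Roman numeral) → 10 + 10 + 10 + 5 + 1 = 36 (decimal)
Expression in decimal: (32 + 49) × 5 - 36
Parentheses first: 32 + 49 = 81
Multiply: 81 × 5 = 405
Subtract: 405 - 36 = 369
369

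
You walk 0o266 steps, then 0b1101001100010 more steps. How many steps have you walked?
Convert 0o266 (octal) → 2×64 + 6×8 + 6 = 182 (decimal)
Convert 0b1101001100010 (binary) → 4096 + 2048 + 512 + 64 + 32 + 2 = 6754 (decimal)
Compute 182 + 6754 = 6936
6936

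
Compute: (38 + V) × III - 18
Convert V (Roman numeral) → 5 (decimal)
Convert III (Roman numeral) → 1 + 1 + 1 = 3 (decimal)
Expression in decimal: (38 + 5) × 3 - 18
Parentheses first: 38 + 5 = 43
Multiply: 43 × 3 = 129
Subtract: 129 - 18 = 111
111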